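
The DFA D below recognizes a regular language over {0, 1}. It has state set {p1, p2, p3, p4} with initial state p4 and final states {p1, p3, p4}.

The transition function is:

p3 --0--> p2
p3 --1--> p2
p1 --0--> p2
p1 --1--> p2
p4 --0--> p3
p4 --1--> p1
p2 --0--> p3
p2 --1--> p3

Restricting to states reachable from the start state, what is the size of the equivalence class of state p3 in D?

All states are reachable from the start state.
Start with accepting vs non-accepting: {p1,p3,p4} | {p2}.
On input 0, block {p1,p3,p4} splits into {p1,p3} and {p4}.
Stable partition: {p1,p3} | {p2} | {p4} — 3 equivalence classes.
The equivalence class containing p3 is {p1,p3}, of size 2.

2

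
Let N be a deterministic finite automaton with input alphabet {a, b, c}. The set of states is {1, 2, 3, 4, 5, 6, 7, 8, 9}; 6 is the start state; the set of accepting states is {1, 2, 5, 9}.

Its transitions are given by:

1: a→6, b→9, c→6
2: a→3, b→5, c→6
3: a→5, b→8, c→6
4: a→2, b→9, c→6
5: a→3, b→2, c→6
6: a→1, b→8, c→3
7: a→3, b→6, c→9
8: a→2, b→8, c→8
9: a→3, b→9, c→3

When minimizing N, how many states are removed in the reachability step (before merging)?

Starting at 6 and following transitions, the reachable set is {1, 2, 3, 5, 6, 8, 9}. That leaves 4, 7 unreachable — 2 in total.

2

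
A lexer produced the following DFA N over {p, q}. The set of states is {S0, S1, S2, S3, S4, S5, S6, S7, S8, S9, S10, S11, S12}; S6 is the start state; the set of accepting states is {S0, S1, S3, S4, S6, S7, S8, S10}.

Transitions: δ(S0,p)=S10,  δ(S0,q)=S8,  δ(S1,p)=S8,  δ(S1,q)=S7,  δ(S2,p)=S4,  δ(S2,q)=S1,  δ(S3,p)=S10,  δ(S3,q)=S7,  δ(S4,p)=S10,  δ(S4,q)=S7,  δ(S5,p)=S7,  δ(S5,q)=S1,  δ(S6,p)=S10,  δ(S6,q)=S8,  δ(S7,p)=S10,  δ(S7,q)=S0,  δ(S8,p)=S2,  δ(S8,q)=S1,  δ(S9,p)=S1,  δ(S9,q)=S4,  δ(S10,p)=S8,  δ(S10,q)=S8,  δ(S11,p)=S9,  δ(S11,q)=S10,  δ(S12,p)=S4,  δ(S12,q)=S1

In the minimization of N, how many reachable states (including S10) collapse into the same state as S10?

1

States {S3,S5,S9,S11,S12} cannot be reached from the start state, so discard them.
Initial partition by acceptance: {S0,S1,S4,S6,S7,S8,S10} | {S2}.
Refine {S0,S1,S4,S6,S7,S8,S10} on symbol p: members go to different blocks, giving {S0,S1,S4,S6,S7,S10} and {S8}.
Split {S0,S1,S4,S6,S7,S10} by δ(·,p) → {S0,S4,S6,S7} and {S1,S10}.
Split {S0,S4,S6,S7} by δ(·,q) → {S0,S6} and {S4,S7}.
Refine {S1,S10} on symbol q: members go to different blocks, giving {S1} and {S10}.
Refine {S4,S7} on symbol q: members go to different blocks, giving {S4} and {S7}.
Stable partition: {S0,S6} | {S2} | {S8} | {S1} | {S4} | {S10} | {S7} — 7 equivalence classes.
State S10 belongs to the block {S10}, which has 1 states.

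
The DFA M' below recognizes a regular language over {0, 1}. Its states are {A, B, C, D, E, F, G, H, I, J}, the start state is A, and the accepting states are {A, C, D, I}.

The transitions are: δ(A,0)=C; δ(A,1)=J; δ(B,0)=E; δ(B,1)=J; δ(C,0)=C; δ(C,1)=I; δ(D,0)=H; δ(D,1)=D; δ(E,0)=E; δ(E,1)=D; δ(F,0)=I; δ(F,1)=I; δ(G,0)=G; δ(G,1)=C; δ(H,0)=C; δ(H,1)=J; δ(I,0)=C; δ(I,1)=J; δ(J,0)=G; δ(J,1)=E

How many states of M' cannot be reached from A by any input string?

2

Starting at A and following transitions, the reachable set is {A, C, D, E, G, H, I, J}. That leaves B, F unreachable — 2 in total.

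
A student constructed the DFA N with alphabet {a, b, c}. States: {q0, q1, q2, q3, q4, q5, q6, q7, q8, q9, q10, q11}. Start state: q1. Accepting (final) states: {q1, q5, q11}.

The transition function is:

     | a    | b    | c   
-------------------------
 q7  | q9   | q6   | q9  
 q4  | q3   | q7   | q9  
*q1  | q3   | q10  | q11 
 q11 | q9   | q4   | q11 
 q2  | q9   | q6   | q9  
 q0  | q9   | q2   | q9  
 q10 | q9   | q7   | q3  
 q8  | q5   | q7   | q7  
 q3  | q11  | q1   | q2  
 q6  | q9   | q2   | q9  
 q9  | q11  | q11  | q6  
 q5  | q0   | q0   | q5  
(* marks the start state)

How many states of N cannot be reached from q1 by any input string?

3

BFS from q1 reaches {q1, q2, q3, q4, q6, q7, q9, q10, q11}; the 3 state(s) q0, q5, q8 are never visited.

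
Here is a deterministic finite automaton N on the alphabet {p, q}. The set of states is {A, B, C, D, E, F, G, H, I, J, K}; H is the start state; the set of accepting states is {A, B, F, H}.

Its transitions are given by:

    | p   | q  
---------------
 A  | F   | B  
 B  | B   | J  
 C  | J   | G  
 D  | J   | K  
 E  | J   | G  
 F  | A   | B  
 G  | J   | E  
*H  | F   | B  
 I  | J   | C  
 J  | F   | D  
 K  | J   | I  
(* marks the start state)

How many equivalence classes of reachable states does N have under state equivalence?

4

All states are reachable from the start state.
Initial partition by acceptance: {A,B,F,H} | {C,D,E,G,I,J,K}.
Refine {A,B,F,H} on symbol q: members go to different blocks, giving {A,F,H} and {B}.
On input p, block {C,D,E,G,I,J,K} splits into {C,D,E,G,I,K} and {J}.
No further refinement is possible. Final partition (4 blocks): {A,F,H} | {C,D,E,G,I,K} | {B} | {J}.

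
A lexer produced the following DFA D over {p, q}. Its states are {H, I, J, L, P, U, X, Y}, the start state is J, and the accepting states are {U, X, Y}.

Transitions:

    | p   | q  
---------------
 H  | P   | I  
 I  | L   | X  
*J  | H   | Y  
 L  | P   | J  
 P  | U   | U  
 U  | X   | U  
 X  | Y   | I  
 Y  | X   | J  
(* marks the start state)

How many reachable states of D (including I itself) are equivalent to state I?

Every state is reachable, so we keep all 8.
Start with accepting vs non-accepting: {U,X,Y} | {H,I,J,L,P}.
Split {U,X,Y} by δ(·,q) → {X,Y} and {U}.
Split {H,I,J,L,P} by δ(·,p) → {H,I,J,L} and {P}.
On input p, block {H,I,J,L} splits into {I,J} and {H,L}.
No further refinement is possible. Final partition (5 blocks): {X,Y} | {I,J} | {U} | {P} | {H,L}.
The equivalence class containing I is {I,J}, of size 2.

2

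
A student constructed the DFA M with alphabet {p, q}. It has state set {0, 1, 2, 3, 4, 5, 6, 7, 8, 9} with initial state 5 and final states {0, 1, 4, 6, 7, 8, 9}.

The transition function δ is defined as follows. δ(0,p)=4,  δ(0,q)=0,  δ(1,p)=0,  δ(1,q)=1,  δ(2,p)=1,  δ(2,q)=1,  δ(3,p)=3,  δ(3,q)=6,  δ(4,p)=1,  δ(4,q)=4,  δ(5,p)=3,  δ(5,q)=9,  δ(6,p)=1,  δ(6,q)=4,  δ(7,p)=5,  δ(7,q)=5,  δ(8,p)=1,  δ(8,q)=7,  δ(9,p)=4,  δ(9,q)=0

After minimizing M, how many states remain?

States {2,7,8} cannot be reached from the start state, so discard them.
P0 = {0,1,4,6,9} | {3,5}.
The partition is now stable with 2 blocks: {0,1,4,6,9} | {3,5}.

2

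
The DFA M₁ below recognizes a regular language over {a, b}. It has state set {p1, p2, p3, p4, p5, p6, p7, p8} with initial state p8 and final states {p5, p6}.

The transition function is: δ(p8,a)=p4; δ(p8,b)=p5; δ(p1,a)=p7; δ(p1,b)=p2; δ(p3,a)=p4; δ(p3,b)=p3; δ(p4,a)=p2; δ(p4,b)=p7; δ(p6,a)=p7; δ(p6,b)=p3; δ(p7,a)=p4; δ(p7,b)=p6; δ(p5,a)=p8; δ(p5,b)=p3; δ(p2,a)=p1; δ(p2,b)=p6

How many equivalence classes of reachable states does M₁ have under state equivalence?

Every state is reachable, so we keep all 8.
Initial partition by acceptance: {p5,p6} | {p1,p2,p3,p4,p7,p8}.
Split {p1,p2,p3,p4,p7,p8} by δ(·,b) → {p1,p3,p4} and {p2,p7,p8}.
On input a, block {p1,p3,p4} splits into {p1,p4} and {p3}.
Stable partition: {p5,p6} | {p1,p4} | {p2,p7,p8} | {p3} — 4 equivalence classes.

4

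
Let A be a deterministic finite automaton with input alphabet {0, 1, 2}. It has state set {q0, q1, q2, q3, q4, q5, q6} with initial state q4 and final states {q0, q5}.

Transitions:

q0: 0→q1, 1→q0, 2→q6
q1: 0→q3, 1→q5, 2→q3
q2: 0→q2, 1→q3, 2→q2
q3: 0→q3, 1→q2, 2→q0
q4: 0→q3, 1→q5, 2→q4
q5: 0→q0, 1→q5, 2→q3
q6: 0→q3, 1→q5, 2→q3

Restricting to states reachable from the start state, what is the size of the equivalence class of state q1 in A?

2

P0 = {q0,q5} | {q1,q2,q3,q4,q6}.
Refine {q0,q5} on symbol 0: members go to different blocks, giving {q0} and {q5}.
On input 1, block {q1,q2,q3,q4,q6} splits into {q1,q4,q6} and {q2,q3}.
On input 2, block {q1,q4,q6} splits into {q1,q6} and {q4}.
Split {q2,q3} by δ(·,2) → {q2} and {q3}.
Stable partition: {q0} | {q1,q6} | {q5} | {q2} | {q4} | {q3} — 6 equivalence classes.
State q1 belongs to the block {q1,q6}, which has 2 states.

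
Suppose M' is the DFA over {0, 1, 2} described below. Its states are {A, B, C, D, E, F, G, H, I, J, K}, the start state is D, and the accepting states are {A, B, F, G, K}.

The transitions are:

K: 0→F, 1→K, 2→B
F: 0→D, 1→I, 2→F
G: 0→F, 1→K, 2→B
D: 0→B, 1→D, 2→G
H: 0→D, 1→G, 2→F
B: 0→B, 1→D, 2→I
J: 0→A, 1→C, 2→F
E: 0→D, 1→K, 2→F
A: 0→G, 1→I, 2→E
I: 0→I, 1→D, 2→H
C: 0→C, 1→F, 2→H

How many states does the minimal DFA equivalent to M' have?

6

States {A,C,E,J} cannot be reached from the start state, so discard them.
Start with accepting vs non-accepting: {B,F,G,K} | {D,H,I}.
Refine {B,F,G,K} on symbol 0: members go to different blocks, giving {B,G,K} and {F}.
Refine {B,G,K} on symbol 0: members go to different blocks, giving {G,K} and {B}.
On input 0, block {D,H,I} splits into {H,I} and {D}.
Refine {H,I} on symbol 0: members go to different blocks, giving {H} and {I}.
The partition is now stable with 6 blocks: {G,K} | {H} | {F} | {B} | {D} | {I}.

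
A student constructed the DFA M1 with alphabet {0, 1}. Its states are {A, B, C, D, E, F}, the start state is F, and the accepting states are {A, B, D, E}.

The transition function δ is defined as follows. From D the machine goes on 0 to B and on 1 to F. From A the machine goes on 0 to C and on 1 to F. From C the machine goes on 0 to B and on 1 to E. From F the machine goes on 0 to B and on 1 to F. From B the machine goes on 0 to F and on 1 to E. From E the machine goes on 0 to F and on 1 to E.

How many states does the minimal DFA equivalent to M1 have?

2

States {A,C,D} cannot be reached from the start state, so discard them.
Initial partition by acceptance: {B,E} | {F}.
Stable partition: {B,E} | {F} — 2 equivalence classes.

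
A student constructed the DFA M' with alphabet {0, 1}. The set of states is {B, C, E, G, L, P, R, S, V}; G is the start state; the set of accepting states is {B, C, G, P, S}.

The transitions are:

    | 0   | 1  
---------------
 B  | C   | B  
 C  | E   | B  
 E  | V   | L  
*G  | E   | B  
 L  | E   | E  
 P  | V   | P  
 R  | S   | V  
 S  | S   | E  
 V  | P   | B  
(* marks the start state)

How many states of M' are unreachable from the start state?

BFS from G reaches {B, C, E, G, L, P, V}; the 2 state(s) R, S are never visited.

2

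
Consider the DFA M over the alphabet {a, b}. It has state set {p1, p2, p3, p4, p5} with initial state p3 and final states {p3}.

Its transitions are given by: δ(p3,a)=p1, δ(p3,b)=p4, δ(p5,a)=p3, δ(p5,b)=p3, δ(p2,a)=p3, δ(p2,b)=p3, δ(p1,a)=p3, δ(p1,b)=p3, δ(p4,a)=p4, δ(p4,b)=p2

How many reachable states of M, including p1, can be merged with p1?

2

First remove the unreachable states {p5}; 4 states remain.
P0 = {p3} | {p1,p2,p4}.
Split {p1,p2,p4} by δ(·,a) → {p1,p2} and {p4}.
The partition is now stable with 3 blocks: {p3} | {p1,p2} | {p4}.
State p1 belongs to the block {p1,p2}, which has 2 states.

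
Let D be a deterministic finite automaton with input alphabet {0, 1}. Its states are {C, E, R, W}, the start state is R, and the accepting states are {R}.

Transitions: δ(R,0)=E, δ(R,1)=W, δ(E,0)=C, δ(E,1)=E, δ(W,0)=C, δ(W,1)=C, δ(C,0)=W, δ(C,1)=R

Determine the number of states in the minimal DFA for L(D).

4

Every state is reachable, so we keep all 4.
Initial partition by acceptance: {R} | {C,E,W}.
On input 1, block {C,E,W} splits into {E,W} and {C}.
Split {E,W} by δ(·,1) → {E} and {W}.
No further refinement is possible. Final partition (4 blocks): {R} | {E} | {C} | {W}.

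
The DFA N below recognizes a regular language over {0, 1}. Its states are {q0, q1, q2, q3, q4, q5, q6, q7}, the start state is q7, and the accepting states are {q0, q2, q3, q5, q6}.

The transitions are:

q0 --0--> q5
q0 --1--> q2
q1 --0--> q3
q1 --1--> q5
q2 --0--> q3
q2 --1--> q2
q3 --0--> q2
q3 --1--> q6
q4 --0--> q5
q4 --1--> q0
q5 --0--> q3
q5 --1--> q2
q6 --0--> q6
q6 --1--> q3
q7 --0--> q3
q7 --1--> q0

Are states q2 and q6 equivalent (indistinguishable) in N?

Yes

States {q1,q4} cannot be reached from the start state, so discard them.
Start with accepting vs non-accepting: {q0,q2,q3,q5,q6} | {q7}.
No further refinement is possible. Final partition (2 blocks): {q0,q2,q3,q5,q6} | {q7}.
q2 and q6 lie in the same block of the stable partition, so they are equivalent — no string distinguishes them.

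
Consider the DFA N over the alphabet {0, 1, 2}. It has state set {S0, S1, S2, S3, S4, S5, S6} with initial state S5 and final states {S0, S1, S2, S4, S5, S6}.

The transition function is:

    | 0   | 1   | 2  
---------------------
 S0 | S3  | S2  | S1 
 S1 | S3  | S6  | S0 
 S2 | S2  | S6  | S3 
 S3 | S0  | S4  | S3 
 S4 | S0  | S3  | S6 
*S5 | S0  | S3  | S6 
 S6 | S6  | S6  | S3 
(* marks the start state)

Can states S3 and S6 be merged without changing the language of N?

No

P0 = {S0,S1,S2,S4,S5,S6} | {S3}.
Split {S0,S1,S2,S4,S5,S6} by δ(·,0) → {S2,S4,S5,S6} and {S0,S1}.
Split {S2,S4,S5,S6} by δ(·,0) → {S2,S6} and {S4,S5}.
The partition is now stable with 4 blocks: {S2,S6} | {S3} | {S0,S1} | {S4,S5}.
S3 and S6 end up in different blocks, so they are distinguishable. For instance, the string 'ε' is accepted from only S6.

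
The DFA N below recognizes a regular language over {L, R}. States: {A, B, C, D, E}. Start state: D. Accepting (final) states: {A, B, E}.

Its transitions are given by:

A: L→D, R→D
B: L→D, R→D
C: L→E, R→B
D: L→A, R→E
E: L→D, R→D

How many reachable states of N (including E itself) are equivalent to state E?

First remove the unreachable states {B,C}; 3 states remain.
Start with accepting vs non-accepting: {A,E} | {D}.
Stable partition: {A,E} | {D} — 2 equivalence classes.
The equivalence class containing E is {A,E}, of size 2.

2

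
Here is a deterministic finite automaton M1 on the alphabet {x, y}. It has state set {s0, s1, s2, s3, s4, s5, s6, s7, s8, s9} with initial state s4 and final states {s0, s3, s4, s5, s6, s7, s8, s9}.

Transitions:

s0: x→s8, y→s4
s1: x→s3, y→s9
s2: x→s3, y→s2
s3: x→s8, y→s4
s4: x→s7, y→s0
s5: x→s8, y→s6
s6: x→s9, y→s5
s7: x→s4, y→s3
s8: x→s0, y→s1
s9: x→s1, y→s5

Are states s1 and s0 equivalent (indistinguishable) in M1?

No

States {s2} cannot be reached from the start state, so discard them.
Start with accepting vs non-accepting: {s0,s3,s4,s5,s6,s7,s8,s9} | {s1}.
Split {s0,s3,s4,s5,s6,s7,s8,s9} by δ(·,x) → {s0,s3,s4,s5,s6,s7,s8} and {s9}.
Split {s0,s3,s4,s5,s6,s7,s8} by δ(·,x) → {s0,s3,s4,s5,s7,s8} and {s6}.
On input y, block {s0,s3,s4,s5,s7,s8} splits into {s0,s3,s4,s7} and {s5} and {s8}.
Split {s0,s3,s4,s7} by δ(·,x) → {s0,s3} and {s4,s7}.
The partition is now stable with 7 blocks: {s0,s3} | {s1} | {s9} | {s6} | {s5} | {s8} | {s4,s7}.
s1 and s0 end up in different blocks, so they are distinguishable. For instance, the string 'ε' is accepted from only s0.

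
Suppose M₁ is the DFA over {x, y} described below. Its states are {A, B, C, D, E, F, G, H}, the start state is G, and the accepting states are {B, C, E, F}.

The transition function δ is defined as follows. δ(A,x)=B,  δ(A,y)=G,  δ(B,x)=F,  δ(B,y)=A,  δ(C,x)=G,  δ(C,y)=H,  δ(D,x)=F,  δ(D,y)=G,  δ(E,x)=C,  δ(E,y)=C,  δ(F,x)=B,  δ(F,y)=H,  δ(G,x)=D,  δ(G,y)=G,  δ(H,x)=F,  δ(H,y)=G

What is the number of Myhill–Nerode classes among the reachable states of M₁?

3

First remove the unreachable states {C,E}; 6 states remain.
Initial partition by acceptance: {B,F} | {A,D,G,H}.
Refine {A,D,G,H} on symbol x: members go to different blocks, giving {A,D,H} and {G}.
The partition is now stable with 3 blocks: {B,F} | {A,D,H} | {G}.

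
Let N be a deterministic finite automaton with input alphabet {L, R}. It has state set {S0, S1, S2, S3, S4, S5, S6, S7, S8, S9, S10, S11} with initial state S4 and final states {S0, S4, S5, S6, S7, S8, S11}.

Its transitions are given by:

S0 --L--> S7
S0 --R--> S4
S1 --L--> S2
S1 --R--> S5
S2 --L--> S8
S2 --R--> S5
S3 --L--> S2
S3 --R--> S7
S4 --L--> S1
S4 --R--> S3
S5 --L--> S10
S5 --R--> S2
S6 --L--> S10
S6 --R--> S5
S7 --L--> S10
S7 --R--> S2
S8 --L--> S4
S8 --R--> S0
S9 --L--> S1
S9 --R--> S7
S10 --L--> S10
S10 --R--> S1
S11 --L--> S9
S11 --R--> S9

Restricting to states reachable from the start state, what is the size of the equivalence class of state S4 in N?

1

Reachable states from the start: {S0,S1,S2,S3,S4,S5,S7,S8,S10}. Unreachable: {S6,S9,S11} — drop them.
Start with accepting vs non-accepting: {S0,S4,S5,S7,S8} | {S1,S2,S3,S10}.
Refine {S0,S4,S5,S7,S8} on symbol L: members go to different blocks, giving {S4,S5,S7} and {S0,S8}.
On input L, block {S1,S2,S3,S10} splits into {S1,S3,S10} and {S2}.
Split {S4,S5,S7} by δ(·,R) → {S5,S7} and {S4}.
Refine {S1,S3,S10} on symbol L: members go to different blocks, giving {S1,S3} and {S10}.
On input L, block {S0,S8} splits into {S0} and {S8}.
The partition is now stable with 7 blocks: {S5,S7} | {S1,S3} | {S0} | {S2} | {S4} | {S10} | {S8}.
State S4 belongs to the block {S4}, which has 1 states.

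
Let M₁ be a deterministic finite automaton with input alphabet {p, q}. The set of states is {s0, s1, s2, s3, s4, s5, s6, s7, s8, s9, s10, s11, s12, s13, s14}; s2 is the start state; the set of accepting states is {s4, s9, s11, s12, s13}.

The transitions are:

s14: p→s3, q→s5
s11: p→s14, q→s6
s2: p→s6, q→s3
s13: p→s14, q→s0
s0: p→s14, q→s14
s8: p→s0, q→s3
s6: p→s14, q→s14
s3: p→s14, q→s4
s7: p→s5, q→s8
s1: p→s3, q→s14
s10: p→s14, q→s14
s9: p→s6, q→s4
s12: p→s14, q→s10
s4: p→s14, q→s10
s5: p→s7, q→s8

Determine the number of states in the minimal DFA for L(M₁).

6

Reachable states from the start: {s0,s2,s3,s4,s5,s6,s7,s8,s10,s14}. Unreachable: {s1,s9,s11,s12,s13} — drop them.
Start with accepting vs non-accepting: {s4} | {s0,s2,s3,s5,s6,s7,s8,s10,s14}.
On input q, block {s0,s2,s3,s5,s6,s7,s8,s10,s14} splits into {s0,s2,s5,s6,s7,s8,s10,s14} and {s3}.
Split {s0,s2,s5,s6,s7,s8,s10,s14} by δ(·,p) → {s0,s2,s5,s6,s7,s8,s10} and {s14}.
Refine {s0,s2,s5,s6,s7,s8,s10} on symbol p: members go to different blocks, giving {s2,s5,s7,s8} and {s0,s6,s10}.
On input p, block {s2,s5,s7,s8} splits into {s2,s8} and {s5,s7}.
No further refinement is possible. Final partition (6 blocks): {s4} | {s2,s8} | {s3} | {s14} | {s0,s6,s10} | {s5,s7}.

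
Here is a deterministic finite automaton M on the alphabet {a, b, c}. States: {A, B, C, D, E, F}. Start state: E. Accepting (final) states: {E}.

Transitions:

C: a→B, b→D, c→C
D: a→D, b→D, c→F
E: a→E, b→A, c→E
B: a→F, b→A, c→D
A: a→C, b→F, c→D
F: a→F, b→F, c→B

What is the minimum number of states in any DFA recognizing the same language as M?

Initial partition by acceptance: {E} | {A,B,C,D,F}.
Stable partition: {E} | {A,B,C,D,F} — 2 equivalence classes.

2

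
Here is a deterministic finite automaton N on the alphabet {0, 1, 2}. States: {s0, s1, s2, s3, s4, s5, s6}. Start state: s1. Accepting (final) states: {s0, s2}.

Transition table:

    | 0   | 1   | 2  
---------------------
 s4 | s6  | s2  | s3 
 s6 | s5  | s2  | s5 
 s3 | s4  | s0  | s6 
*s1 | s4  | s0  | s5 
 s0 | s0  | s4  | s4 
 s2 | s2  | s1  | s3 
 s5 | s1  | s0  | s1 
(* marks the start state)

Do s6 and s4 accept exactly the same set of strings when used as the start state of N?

Initial partition by acceptance: {s0,s2} | {s1,s3,s4,s5,s6}.
Stable partition: {s0,s2} | {s1,s3,s4,s5,s6} — 2 equivalence classes.
s6 and s4 lie in the same block of the stable partition, so they are equivalent — no string distinguishes them.

Yes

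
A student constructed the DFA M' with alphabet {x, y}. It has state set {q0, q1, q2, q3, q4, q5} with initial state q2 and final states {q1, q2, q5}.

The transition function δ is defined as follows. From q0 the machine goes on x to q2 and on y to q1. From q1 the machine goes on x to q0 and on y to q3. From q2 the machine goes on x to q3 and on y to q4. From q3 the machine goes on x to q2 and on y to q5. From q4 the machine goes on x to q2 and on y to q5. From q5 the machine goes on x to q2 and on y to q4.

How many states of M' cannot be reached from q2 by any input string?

BFS from q2 reaches {q2, q3, q4, q5}; the 2 state(s) q0, q1 are never visited.

2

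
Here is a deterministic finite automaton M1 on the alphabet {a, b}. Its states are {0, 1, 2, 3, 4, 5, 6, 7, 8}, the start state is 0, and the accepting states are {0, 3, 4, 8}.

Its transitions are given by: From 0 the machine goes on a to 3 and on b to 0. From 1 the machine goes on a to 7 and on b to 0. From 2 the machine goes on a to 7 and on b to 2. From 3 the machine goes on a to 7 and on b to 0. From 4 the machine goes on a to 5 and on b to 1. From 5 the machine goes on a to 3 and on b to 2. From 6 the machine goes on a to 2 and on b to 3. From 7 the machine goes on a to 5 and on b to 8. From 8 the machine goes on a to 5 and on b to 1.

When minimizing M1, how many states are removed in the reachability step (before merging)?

2

Starting at 0 and following transitions, the reachable set is {0, 1, 2, 3, 5, 7, 8}. That leaves 4, 6 unreachable — 2 in total.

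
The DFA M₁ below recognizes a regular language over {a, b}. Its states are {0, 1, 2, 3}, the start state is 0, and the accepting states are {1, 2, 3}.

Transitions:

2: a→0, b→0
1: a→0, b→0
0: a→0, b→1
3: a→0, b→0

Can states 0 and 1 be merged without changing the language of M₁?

No

Reachable states from the start: {0,1}. Unreachable: {2,3} — drop them.
P0 = {1} | {0}.
The partition is now stable with 2 blocks: {1} | {0}.
0 and 1 end up in different blocks, so they are distinguishable. For instance, the string 'ε' is accepted from only 1.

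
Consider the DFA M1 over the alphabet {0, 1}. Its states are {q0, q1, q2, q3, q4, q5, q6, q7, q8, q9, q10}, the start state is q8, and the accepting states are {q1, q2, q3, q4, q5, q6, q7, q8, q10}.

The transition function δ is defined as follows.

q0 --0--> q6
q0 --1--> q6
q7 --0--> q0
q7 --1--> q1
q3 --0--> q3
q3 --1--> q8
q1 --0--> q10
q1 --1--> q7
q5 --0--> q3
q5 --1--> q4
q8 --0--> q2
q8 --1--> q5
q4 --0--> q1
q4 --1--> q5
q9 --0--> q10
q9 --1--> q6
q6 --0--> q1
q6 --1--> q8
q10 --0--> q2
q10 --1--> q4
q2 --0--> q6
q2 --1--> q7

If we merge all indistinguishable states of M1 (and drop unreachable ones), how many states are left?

6

Reachable states from the start: {q0,q1,q2,q3,q4,q5,q6,q7,q8,q10}. Unreachable: {q9} — drop them.
Initial partition by acceptance: {q1,q2,q3,q4,q5,q6,q7,q8,q10} | {q0}.
Refine {q1,q2,q3,q4,q5,q6,q7,q8,q10} on symbol 0: members go to different blocks, giving {q1,q2,q3,q4,q5,q6,q8,q10} and {q7}.
Split {q1,q2,q3,q4,q5,q6,q8,q10} by δ(·,1) → {q3,q4,q5,q6,q8,q10} and {q1,q2}.
Refine {q3,q4,q5,q6,q8,q10} on symbol 0: members go to different blocks, giving {q4,q6,q8,q10} and {q3,q5}.
Refine {q4,q6,q8,q10} on symbol 1: members go to different blocks, giving {q4,q8} and {q6,q10}.
The partition is now stable with 6 blocks: {q4,q8} | {q0} | {q7} | {q1,q2} | {q3,q5} | {q6,q10}.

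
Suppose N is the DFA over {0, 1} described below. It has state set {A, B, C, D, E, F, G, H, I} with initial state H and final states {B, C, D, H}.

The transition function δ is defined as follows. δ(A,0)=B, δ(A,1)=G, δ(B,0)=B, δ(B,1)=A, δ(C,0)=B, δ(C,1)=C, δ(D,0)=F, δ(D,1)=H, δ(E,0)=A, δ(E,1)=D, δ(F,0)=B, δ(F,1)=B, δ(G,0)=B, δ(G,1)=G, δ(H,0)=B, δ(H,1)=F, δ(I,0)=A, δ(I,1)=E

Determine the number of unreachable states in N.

BFS from H reaches {A, B, F, G, H}; the 4 state(s) C, D, E, I are never visited.

4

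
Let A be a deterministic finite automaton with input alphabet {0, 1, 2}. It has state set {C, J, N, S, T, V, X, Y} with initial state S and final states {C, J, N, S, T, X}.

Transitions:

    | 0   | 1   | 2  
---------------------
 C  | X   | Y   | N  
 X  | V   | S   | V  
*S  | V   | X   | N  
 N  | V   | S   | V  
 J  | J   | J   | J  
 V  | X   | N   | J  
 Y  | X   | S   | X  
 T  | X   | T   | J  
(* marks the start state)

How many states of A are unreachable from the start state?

No path from S leads to C, T, Y; the other 5 states are all reachable.

3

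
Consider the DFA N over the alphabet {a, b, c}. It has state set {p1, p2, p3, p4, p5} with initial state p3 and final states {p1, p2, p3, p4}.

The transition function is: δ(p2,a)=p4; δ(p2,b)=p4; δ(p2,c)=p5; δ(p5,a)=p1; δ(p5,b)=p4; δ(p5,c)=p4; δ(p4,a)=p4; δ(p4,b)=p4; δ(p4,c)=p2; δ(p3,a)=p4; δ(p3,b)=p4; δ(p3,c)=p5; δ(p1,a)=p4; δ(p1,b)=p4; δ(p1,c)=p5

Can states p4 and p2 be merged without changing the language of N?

No

All states are reachable from the start state.
Initial partition by acceptance: {p1,p2,p3,p4} | {p5}.
Refine {p1,p2,p3,p4} on symbol c: members go to different blocks, giving {p1,p2,p3} and {p4}.
No further refinement is possible. Final partition (3 blocks): {p1,p2,p3} | {p5} | {p4}.
p4 and p2 end up in different blocks, so they are distinguishable. For instance, the string 'c' is accepted from only p4.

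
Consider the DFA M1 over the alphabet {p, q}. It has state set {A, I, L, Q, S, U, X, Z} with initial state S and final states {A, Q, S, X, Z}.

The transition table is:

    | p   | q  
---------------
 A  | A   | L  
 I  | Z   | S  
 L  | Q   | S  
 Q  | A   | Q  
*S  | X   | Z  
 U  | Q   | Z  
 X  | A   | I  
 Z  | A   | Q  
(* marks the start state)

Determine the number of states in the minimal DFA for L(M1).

3

Reachable states from the start: {A,I,L,Q,S,X,Z}. Unreachable: {U} — drop them.
Initial partition by acceptance: {A,Q,S,X,Z} | {I,L}.
On input q, block {A,Q,S,X,Z} splits into {Q,S,Z} and {A,X}.
The partition is now stable with 3 blocks: {Q,S,Z} | {I,L} | {A,X}.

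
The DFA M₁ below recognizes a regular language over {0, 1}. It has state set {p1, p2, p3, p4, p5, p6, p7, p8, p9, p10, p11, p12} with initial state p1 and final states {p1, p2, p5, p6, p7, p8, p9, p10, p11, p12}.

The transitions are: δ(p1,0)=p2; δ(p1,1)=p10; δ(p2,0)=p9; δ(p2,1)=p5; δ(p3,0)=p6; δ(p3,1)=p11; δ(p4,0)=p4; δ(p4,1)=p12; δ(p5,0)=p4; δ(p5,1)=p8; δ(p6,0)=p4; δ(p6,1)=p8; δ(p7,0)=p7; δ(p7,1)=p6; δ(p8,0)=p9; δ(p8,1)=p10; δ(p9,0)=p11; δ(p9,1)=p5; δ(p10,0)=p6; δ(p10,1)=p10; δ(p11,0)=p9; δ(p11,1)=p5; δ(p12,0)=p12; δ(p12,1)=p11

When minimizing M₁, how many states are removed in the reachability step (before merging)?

2

No path from p1 leads to p3, p7; the other 10 states are all reachable.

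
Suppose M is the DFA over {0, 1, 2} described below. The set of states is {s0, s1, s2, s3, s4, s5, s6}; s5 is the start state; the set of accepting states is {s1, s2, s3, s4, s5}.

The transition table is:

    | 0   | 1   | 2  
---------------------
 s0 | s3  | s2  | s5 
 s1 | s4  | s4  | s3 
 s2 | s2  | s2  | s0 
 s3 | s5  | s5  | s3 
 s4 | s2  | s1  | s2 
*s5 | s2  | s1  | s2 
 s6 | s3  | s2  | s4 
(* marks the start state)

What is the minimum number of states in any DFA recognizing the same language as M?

First remove the unreachable states {s6}; 6 states remain.
Initial partition by acceptance: {s1,s2,s3,s4,s5} | {s0}.
Split {s1,s2,s3,s4,s5} by δ(·,2) → {s1,s3,s4,s5} and {s2}.
Split {s1,s3,s4,s5} by δ(·,0) → {s1,s3} and {s4,s5}.
The partition is now stable with 4 blocks: {s1,s3} | {s0} | {s2} | {s4,s5}.

4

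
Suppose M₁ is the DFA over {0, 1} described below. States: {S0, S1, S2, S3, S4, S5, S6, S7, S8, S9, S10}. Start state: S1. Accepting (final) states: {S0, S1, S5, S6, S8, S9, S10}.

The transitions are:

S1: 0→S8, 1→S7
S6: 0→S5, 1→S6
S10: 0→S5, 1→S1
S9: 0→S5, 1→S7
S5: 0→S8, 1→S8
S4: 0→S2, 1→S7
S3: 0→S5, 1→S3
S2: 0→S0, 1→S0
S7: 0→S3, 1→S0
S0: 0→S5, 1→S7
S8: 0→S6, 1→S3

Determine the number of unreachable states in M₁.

BFS from S1 reaches {S0, S1, S3, S5, S6, S7, S8}; the 4 state(s) S2, S4, S9, S10 are never visited.

4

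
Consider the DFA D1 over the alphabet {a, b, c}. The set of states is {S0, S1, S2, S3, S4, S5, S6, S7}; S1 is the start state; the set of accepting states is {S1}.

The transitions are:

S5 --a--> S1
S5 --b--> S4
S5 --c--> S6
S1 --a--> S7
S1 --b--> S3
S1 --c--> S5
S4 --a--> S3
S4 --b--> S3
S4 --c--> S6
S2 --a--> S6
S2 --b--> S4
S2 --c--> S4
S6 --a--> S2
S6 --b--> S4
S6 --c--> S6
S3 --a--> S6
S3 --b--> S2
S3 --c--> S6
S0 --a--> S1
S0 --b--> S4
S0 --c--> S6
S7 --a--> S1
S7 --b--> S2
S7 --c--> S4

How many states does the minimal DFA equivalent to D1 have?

3

First remove the unreachable states {S0}; 7 states remain.
P0 = {S1} | {S2,S3,S4,S5,S6,S7}.
Split {S2,S3,S4,S5,S6,S7} by δ(·,a) → {S2,S3,S4,S6} and {S5,S7}.
No further refinement is possible. Final partition (3 blocks): {S1} | {S2,S3,S4,S6} | {S5,S7}.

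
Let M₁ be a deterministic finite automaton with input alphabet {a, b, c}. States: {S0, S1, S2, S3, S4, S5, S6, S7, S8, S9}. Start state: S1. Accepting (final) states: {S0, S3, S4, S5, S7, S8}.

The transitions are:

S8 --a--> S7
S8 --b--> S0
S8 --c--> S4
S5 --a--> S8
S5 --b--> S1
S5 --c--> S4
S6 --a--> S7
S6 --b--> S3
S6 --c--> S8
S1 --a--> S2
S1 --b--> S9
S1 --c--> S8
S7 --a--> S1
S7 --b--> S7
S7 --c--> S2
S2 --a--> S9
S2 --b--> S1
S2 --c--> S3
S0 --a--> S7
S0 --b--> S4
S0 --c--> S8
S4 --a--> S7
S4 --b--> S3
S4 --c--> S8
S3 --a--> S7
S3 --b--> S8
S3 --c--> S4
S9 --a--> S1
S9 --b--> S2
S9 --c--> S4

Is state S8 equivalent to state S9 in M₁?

Reachable states from the start: {S0,S1,S2,S3,S4,S7,S8,S9}. Unreachable: {S5,S6} — drop them.
Initial partition by acceptance: {S0,S3,S4,S7,S8} | {S1,S2,S9}.
Split {S0,S3,S4,S7,S8} by δ(·,a) → {S0,S3,S4,S8} and {S7}.
The partition is now stable with 3 blocks: {S0,S3,S4,S8} | {S1,S2,S9} | {S7}.
S8 and S9 end up in different blocks, so they are distinguishable. For instance, the string 'ε' is accepted from only S8.

No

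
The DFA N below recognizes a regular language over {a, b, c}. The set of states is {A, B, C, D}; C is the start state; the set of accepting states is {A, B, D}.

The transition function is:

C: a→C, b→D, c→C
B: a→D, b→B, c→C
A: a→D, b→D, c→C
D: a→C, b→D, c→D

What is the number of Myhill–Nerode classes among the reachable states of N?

2

States {A,B} cannot be reached from the start state, so discard them.
Start with accepting vs non-accepting: {D} | {C}.
The partition is now stable with 2 blocks: {D} | {C}.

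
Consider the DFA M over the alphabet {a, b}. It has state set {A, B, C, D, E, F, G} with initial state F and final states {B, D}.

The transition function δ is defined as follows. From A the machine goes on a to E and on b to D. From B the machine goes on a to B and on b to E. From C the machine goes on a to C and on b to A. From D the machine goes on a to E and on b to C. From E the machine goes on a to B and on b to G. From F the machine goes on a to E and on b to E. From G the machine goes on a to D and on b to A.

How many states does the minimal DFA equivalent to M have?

Every state is reachable, so we keep all 7.
Initial partition by acceptance: {B,D} | {A,C,E,F,G}.
Split {B,D} by δ(·,a) → {B} and {D}.
On input a, block {A,C,E,F,G} splits into {A,C,F} and {E} and {G}.
Split {A,C,F} by δ(·,a) → {A,F} and {C}.
On input b, block {A,F} splits into {A} and {F}.
Stable partition: {B} | {A} | {D} | {E} | {G} | {C} | {F} — 7 equivalence classes.

7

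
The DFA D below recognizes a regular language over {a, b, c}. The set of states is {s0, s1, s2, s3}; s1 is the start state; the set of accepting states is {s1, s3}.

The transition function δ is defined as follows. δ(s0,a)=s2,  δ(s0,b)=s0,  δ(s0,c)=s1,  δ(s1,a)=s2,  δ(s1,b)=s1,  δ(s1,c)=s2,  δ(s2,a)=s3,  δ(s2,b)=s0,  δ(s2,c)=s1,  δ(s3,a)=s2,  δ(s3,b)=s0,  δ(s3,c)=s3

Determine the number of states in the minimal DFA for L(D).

4

Start with accepting vs non-accepting: {s1,s3} | {s0,s2}.
Split {s1,s3} by δ(·,b) → {s1} and {s3}.
Split {s0,s2} by δ(·,a) → {s0} and {s2}.
No further refinement is possible. Final partition (4 blocks): {s1} | {s0} | {s3} | {s2}.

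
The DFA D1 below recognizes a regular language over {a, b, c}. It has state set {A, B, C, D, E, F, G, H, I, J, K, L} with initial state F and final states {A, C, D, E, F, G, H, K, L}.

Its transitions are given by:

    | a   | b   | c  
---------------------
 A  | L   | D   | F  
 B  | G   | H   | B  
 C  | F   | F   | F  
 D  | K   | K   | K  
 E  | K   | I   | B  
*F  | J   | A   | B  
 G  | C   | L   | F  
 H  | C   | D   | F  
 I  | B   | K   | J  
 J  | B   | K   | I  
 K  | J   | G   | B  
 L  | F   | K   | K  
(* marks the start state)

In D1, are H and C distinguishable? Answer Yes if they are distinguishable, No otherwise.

States {E} cannot be reached from the start state, so discard them.
P0 = {A,C,D,F,G,H,K,L} | {B,I,J}.
On input a, block {A,C,D,F,G,H,K,L} splits into {A,C,D,G,H,L} and {F,K}.
Refine {A,C,D,G,H,L} on symbol a: members go to different blocks, giving {A,G,H} and {C,D,L}.
Refine {B,I,J} on symbol a: members go to different blocks, giving {I,J} and {B}.
Stable partition: {A,G,H} | {I,J} | {F,K} | {C,D,L} | {B} — 5 equivalence classes.
H and C end up in different blocks, so they are distinguishable. For instance, the string 'aa' is accepted from only H.

Yes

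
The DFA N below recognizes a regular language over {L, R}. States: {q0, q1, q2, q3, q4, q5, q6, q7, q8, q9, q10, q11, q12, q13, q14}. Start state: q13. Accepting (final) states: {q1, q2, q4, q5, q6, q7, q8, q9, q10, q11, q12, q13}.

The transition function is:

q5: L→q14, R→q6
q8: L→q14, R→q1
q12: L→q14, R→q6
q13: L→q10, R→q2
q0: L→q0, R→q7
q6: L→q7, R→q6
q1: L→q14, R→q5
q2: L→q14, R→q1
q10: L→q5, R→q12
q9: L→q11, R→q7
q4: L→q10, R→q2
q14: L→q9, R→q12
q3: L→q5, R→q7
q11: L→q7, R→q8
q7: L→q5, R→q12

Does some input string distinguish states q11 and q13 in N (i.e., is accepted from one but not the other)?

No

Reachable states from the start: {q1,q2,q5,q6,q7,q8,q9,q10,q11,q12,q13,q14}. Unreachable: {q0,q3,q4} — drop them.
Initial partition by acceptance: {q1,q2,q5,q6,q7,q8,q9,q10,q11,q12,q13} | {q14}.
Split {q1,q2,q5,q6,q7,q8,q9,q10,q11,q12,q13} by δ(·,L) → {q6,q7,q9,q10,q11,q13} and {q1,q2,q5,q8,q12}.
Split {q6,q7,q9,q10,q11,q13} by δ(·,L) → {q6,q9,q11,q13} and {q7,q10}.
On input L, block {q6,q9,q11,q13} splits into {q6,q11,q13} and {q9}.
On input R, block {q6,q11,q13} splits into {q11,q13} and {q6}.
Split {q1,q2,q5,q8,q12} by δ(·,R) → {q1,q2,q8} and {q5,q12}.
Split {q1,q2,q8} by δ(·,R) → {q2,q8} and {q1}.
Stable partition: {q11,q13} | {q14} | {q2,q8} | {q7,q10} | {q9} | {q6} | {q5,q12} | {q1} — 8 equivalence classes.
q11 and q13 lie in the same block of the stable partition, so they are equivalent — no string distinguishes them.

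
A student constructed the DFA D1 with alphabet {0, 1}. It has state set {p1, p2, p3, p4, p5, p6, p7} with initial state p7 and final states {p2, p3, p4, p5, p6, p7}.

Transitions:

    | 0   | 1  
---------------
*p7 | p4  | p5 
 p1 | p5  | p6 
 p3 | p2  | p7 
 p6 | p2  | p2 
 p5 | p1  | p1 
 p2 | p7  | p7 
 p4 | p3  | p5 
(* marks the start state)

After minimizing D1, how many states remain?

All states are reachable from the start state.
Initial partition by acceptance: {p2,p3,p4,p5,p6,p7} | {p1}.
Split {p2,p3,p4,p5,p6,p7} by δ(·,0) → {p2,p3,p4,p6,p7} and {p5}.
On input 1, block {p2,p3,p4,p6,p7} splits into {p2,p3,p6} and {p4,p7}.
Split {p2,p3,p6} by δ(·,0) → {p3,p6} and {p2}.
Refine {p3,p6} on symbol 1: members go to different blocks, giving {p3} and {p6}.
Split {p4,p7} by δ(·,0) → {p4} and {p7}.
The partition is now stable with 7 blocks: {p3} | {p1} | {p5} | {p4} | {p2} | {p6} | {p7}.

7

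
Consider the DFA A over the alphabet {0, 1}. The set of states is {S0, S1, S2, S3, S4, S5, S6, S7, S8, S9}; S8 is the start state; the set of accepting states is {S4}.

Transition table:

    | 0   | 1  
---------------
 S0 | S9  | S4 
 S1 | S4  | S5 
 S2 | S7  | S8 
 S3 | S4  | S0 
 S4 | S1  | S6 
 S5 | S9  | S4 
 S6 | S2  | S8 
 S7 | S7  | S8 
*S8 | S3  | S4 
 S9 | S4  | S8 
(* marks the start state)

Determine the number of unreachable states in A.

0

A breadth-first search from the start state visits every state.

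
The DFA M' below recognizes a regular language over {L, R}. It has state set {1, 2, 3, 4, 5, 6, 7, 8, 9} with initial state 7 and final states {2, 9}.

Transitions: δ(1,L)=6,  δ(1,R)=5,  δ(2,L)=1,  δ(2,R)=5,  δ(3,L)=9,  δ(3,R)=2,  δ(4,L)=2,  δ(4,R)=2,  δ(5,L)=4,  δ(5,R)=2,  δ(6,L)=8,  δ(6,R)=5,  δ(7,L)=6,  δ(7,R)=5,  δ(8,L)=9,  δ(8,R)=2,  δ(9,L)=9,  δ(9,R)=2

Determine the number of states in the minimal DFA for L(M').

7

States {3} cannot be reached from the start state, so discard them.
P0 = {2,9} | {1,4,5,6,7,8}.
Split {2,9} by δ(·,L) → {2} and {9}.
Split {1,4,5,6,7,8} by δ(·,L) → {1,5,6,7} and {4} and {8}.
Refine {1,5,6,7} on symbol L: members go to different blocks, giving {1,7} and {5} and {6}.
No further refinement is possible. Final partition (7 blocks): {2} | {1,7} | {9} | {4} | {8} | {5} | {6}.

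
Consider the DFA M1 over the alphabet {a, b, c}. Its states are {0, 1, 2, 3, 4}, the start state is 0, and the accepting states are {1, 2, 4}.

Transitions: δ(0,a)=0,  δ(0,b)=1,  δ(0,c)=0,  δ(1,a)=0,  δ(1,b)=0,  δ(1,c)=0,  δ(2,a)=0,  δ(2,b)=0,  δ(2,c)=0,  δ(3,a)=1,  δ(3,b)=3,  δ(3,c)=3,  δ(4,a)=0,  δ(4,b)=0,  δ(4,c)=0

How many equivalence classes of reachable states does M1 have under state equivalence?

First remove the unreachable states {2,3,4}; 2 states remain.
P0 = {1} | {0}.
Stable partition: {1} | {0} — 2 equivalence classes.

2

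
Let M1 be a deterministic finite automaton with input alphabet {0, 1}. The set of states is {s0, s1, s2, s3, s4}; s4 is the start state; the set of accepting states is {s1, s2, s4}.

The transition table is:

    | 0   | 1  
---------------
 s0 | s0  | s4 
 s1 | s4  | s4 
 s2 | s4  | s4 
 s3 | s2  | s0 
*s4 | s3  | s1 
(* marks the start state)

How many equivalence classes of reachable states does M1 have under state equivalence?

Every state is reachable, so we keep all 5.
P0 = {s1,s2,s4} | {s0,s3}.
On input 0, block {s1,s2,s4} splits into {s1,s2} and {s4}.
Split {s0,s3} by δ(·,0) → {s0} and {s3}.
The partition is now stable with 4 blocks: {s1,s2} | {s0} | {s4} | {s3}.

4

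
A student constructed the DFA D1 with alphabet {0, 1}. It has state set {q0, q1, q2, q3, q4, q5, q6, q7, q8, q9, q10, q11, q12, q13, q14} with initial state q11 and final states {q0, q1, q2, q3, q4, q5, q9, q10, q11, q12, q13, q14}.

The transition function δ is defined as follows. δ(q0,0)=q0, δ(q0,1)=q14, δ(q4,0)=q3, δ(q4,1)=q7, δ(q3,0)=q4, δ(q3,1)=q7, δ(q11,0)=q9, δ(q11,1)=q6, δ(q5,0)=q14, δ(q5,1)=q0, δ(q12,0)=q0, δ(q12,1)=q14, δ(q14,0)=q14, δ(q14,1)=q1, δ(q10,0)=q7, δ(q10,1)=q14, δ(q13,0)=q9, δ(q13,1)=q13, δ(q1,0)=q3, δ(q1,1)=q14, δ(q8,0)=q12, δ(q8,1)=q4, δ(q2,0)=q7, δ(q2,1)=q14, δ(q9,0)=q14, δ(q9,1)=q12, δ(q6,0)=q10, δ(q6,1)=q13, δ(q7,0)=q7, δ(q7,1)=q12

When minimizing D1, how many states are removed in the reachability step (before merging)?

3

No path from q11 leads to q2, q5, q8; the other 12 states are all reachable.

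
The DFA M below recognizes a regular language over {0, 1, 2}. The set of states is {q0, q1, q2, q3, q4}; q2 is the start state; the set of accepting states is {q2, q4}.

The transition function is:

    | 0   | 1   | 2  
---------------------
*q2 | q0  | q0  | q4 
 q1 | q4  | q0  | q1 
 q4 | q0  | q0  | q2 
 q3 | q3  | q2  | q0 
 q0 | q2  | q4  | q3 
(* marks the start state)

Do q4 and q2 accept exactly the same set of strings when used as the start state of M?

States {q1} cannot be reached from the start state, so discard them.
Initial partition by acceptance: {q2,q4} | {q0,q3}.
Split {q0,q3} by δ(·,0) → {q0} and {q3}.
The partition is now stable with 3 blocks: {q2,q4} | {q0} | {q3}.
q4 and q2 lie in the same block of the stable partition, so they are equivalent — no string distinguishes them.

Yes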